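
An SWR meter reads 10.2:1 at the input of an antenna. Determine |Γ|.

|Γ| = (S − 1)/(S + 1) = (10.2 − 1)/(10.2 + 1) = 9.2/11.2

|Γ| ≈ 0.821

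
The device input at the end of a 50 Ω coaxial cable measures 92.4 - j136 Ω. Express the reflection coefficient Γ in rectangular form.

Γ ≈ 0.633 − j0.351

Γ = (Z_L − Z_0)/(Z_L + Z_0) = (42.4 − j136)/(142.4 − j136)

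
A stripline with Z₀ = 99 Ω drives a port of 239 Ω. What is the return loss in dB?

Γ = (239 − 99)/(239 + 99) = 0.414
RL = −20·log₁₀|Γ| = −20·log₁₀(0.414)

RL ≈ 7.66 dB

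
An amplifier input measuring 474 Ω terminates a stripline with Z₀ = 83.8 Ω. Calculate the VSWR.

VSWR ≈ 5.66

Γ = (474 − 83.8)/(474 + 83.8) = 0.7
VSWR = (1 + 0.7)/(1 − 0.7)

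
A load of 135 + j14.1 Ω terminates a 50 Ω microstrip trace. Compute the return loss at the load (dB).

RL ≈ 6.66 dB

Γ = (85 + j14.1)/(185 + j14.1), |Γ| = 0.464
RL = −20·log₁₀|Γ| = −20·log₁₀(0.464)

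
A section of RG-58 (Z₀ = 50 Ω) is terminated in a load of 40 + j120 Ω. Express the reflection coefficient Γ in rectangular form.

Γ ≈ 0.6 + j0.533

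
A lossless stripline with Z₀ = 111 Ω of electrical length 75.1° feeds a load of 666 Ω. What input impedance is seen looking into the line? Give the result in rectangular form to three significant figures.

Z_in ≈ 19.8 − j28.7 Ω

tan(βl) = tan(75.1°) = 3.76
Z_in = Z_0·(Z_L + jZ_0·tanβl)/(Z_0 + jZ_L·tanβl)
     = 111·(666 + j417)/(111 + j2500)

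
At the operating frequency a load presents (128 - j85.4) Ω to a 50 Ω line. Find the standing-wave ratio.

VSWR ≈ 3.83

Γ = (Z_L − Z_0)/(Z_L + Z_0) = (78 − j85.4)/(178 − j85.4)
|Γ| = 116/197 = 0.586
VSWR = (1 + |Γ|)/(1 − |Γ|) = 1.59/0.414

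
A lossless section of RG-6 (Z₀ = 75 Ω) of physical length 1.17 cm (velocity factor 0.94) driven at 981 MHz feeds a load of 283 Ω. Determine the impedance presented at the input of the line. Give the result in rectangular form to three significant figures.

λ = v/f = 0.94·c / 981 MHz = 0.287 m
βl = 2π·l/λ = 2π × 0.0407 = 14.7°
tan(βl) = tan(14.7°) = 0.261
Z_in = Z_0·(Z_L + jZ_0·tanβl)/(Z_0 + jZ_L·tanβl)
     = 75·(283 + j19.6)/(75 + j74)

Z_in ≈ 153 − j132 Ω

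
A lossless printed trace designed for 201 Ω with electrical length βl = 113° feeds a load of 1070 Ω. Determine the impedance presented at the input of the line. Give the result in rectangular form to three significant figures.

Z_in ≈ 44.3 + j81.8 Ω

tan(βl) = tan(113°) = -2.36
Z_in = Z_0·(Z_L + jZ_0·tanβl)/(Z_0 + jZ_L·tanβl)
     = 201·(1070 − j474)/(201 − j2520)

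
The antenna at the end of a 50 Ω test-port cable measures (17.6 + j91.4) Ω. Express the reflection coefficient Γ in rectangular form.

Γ = (Z_L − Z_0)/(Z_L + Z_0) = (-32.4 + j91.4)/(67.6 + j91.4)

Γ ≈ 0.477 + j0.707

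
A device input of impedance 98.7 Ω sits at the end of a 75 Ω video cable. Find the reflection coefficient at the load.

Γ = 0.136

Γ = (Z_L − Z_0)/(Z_L + Z_0) = (98.7 − 75)/(98.7 + 75) = 23.7/173.7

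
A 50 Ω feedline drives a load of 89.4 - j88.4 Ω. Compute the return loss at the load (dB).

Γ = (39.4 − j88.4)/(139.4 − j88.4), |Γ| = 0.586
RL = −20·log₁₀|Γ| = −20·log₁₀(0.586)

RL ≈ 4.64 dB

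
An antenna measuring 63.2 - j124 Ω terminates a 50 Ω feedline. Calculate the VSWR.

VSWR ≈ 6.77

Γ = (Z_L − Z_0)/(Z_L + Z_0) = (13.2 − j124)/(113.2 − j124)
|Γ| = 125/168 = 0.743
VSWR = (1 + |Γ|)/(1 − |Γ|) = 1.74/0.257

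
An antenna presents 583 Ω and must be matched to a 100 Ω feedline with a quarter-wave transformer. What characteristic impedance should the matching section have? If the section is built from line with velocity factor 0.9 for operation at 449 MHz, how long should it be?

Z_qwt = √(Z_0·R_L) = √(100 × 583) = √58300
λ = 0.9·c/f = 0.601 m, so l = λ/4 = 0.15 m

Z_qwt ≈ 241 Ω; length ≈ 15 cm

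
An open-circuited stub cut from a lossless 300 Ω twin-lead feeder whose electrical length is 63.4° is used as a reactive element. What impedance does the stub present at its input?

Z_in ≈ −j150 Ω

tan(βl) = 2
For an open-circuited stub, Z_in = −jZ_0·cot(βl) = −jZ_0/tan(βl)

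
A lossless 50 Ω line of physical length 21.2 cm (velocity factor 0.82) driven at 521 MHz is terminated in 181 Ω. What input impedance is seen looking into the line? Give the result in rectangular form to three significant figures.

Z_in ≈ 82.2 + j82.2 Ω

λ = v/f = 0.82·c / 521 MHz = 0.472 m
βl = 2π·l/λ = 2π × 0.449 = 162°
tan(βl) = tan(162°) = -0.332
Z_in = Z_0·(Z_L + jZ_0·tanβl)/(Z_0 + jZ_L·tanβl)
     = 50·(181 − j16.6)/(50 − j60.1)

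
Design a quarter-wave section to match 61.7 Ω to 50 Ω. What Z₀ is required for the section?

Z_qwt ≈ 55.5 Ω

Z_qwt = √(Z_0·R_L) = √(50 × 61.7) = √3085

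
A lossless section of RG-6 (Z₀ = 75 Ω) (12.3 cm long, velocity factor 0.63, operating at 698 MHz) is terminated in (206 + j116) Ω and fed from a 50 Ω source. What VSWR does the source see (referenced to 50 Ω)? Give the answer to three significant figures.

λ = v/f = 0.63·c / 698 MHz = 0.271 m
βl = 2π·l/λ = 2π × 0.454 = 164°
tan(βl) = -0.296
Z_in = Z_0·(Z_L + jZ_0·tanβl)/(Z_0 + jZ_L·tanβl) = 80.5 + j109 Ω
Γ_s = (Z_in − Z_s)/(Z_in + Z_s) = (30.5 + j109)/(130 + j109), |Γ_s| = 0.666
VSWR = (1 + |Γ_s|)/(1 − |Γ_s|)

VSWR ≈ 5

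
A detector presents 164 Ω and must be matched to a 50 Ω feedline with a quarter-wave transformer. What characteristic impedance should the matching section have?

Z_qwt ≈ 90.6 Ω

Z_qwt = √(Z_0·R_L) = √(50 × 164) = √8200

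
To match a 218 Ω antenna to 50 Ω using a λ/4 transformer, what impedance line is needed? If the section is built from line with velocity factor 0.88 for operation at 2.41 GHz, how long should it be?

Z_qwt ≈ 104 Ω; length ≈ 2.74 cm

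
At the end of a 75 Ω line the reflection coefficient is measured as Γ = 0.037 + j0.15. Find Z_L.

Z_L ≈ 77.1 + j23.7 Ω

Z_L = Z_0·(1 + Γ)/(1 − Γ) = 75·(1.04 + j0.15)/(0.963 − j0.15)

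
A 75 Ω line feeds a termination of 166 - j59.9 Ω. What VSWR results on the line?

Γ = (Z_L − Z_0)/(Z_L + Z_0) = (91 − j59.9)/(241 − j59.9)
|Γ| = 109/248 = 0.439
VSWR = (1 + |Γ|)/(1 − |Γ|) = 1.44/0.561

VSWR ≈ 2.56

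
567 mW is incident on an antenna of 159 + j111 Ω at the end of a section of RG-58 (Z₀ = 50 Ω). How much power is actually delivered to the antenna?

P_delivered ≈ 322 mW

|Γ| = |(109 + j111)/(209 + j111)| = 0.657
|Γ|² = 0.432
P_refl = |Γ|²·P_inc = 245 mW, P_del = (1 − |Γ|²)·P_inc = 322 mW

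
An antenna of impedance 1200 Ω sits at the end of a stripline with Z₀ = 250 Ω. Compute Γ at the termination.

Γ = 0.655

Γ = (Z_L − Z_0)/(Z_L + Z_0) = (1200 − 250)/(1200 + 250) = 950/1450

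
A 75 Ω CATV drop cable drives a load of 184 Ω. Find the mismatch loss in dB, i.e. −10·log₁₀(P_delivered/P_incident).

mismatch loss ≈ 0.847 dB

Γ = (184 − 75)/(184 + 75) = 0.421
|Γ|² = 0.177, so P_del/P_inc = 1 − |Γ|² = 0.823
ML = −10·log₁₀(1 − |Γ|²)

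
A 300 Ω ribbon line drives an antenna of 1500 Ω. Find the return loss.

Γ = (1500 − 300)/(1500 + 300) = 0.667
RL = −20·log₁₀|Γ| = −20·log₁₀(0.667)

RL ≈ 3.52 dB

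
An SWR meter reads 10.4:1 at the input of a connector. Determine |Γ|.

|Γ| = (S − 1)/(S + 1) = (10.4 − 1)/(10.4 + 1) = 9.4/11.4

|Γ| ≈ 0.825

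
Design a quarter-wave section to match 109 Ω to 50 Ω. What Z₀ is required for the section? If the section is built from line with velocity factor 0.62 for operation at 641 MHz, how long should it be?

Z_qwt ≈ 73.8 Ω; length ≈ 7.25 cm

Z_qwt = √(Z_0·R_L) = √(50 × 109) = √5450
λ = 0.62·c/f = 0.29 m, so l = λ/4 = 0.0725 m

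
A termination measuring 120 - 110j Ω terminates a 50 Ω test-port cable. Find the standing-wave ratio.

Γ = (Z_L − Z_0)/(Z_L + Z_0) = (70 − j110)/(170 − j110)
|Γ| = 130/202 = 0.644
VSWR = (1 + |Γ|)/(1 − |Γ|) = 1.64/0.356

VSWR ≈ 4.62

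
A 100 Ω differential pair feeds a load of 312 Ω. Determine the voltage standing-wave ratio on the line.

For a purely resistive load, VSWR = R_L/Z_0 or Z_0/R_L (whichever > 1) = 312/100

VSWR ≈ 3.12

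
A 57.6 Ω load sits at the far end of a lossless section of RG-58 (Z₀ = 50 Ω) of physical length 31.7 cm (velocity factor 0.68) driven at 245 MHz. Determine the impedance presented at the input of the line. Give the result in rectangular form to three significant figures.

λ = v/f = 0.68·c / 245 MHz = 0.833 m
βl = 2π·l/λ = 2π × 0.381 = 137°
tan(βl) = tan(137°) = -0.931
Z_in = Z_0·(Z_L + jZ_0·tanβl)/(Z_0 + jZ_L·tanβl)
     = 50·(57.6 − j46.5)/(50 − j53.6)

Z_in ≈ 50 + j7.08 Ω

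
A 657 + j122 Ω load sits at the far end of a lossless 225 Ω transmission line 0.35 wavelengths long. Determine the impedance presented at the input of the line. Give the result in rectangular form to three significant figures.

βl = 2π × 0.35 = 126°
tan(βl) = tan(126°) = -1.38
Z_in = Z_0·(Z_L + jZ_0·tanβl)/(Z_0 + jZ_L·tanβl)
     = 225·(657 − j188)/(393 − j904)

Z_in ≈ 99 + j120 Ω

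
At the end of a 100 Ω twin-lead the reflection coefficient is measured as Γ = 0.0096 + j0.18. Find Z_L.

Z_L = Z_0·(1 + Γ)/(1 − Γ) = 100·(1.01 + j0.18)/(0.99 − j0.18)

Z_L ≈ 95.5 + j35.5 Ω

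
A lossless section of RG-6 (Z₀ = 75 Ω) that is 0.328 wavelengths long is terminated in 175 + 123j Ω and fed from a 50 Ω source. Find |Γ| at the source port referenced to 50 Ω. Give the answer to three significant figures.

βl = 2π × 0.328 = 118°
tan(βl) = -1.87
Z_in = Z_0·(Z_L + jZ_0·tanβl)/(Z_0 + jZ_L·tanβl) = 22.1 + j19.4 Ω
Γ_s = (Z_in − Z_s)/(Z_in + Z_s) = (-27.9 + j19.4)/(72.1 + j19.4), |Γ_s| = 0.455

|Γ| ≈ 0.455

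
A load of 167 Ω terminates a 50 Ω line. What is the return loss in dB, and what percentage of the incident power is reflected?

Γ = (167 − 50)/(167 + 50) = 0.539
RL = −20·log₁₀(0.539) = 5.37 dB
P_refl/P_inc = |Γ|² = 0.291

RL ≈ 5.37 dB; 29.1% of incident power reflected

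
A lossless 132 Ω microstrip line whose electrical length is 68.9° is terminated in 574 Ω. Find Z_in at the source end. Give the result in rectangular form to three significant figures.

Z_in ≈ 34.6 − j47.9 Ω

tan(βl) = tan(68.9°) = 2.59
Z_in = Z_0·(Z_L + jZ_0·tanβl)/(Z_0 + jZ_L·tanβl)
     = 132·(574 + j342)/(132 + j1490)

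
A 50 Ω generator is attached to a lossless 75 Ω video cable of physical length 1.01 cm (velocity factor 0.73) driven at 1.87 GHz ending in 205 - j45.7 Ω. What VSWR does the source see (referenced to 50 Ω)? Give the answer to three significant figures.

λ = v/f = 0.73·c / 1.87 GHz = 0.117 m
βl = 2π·l/λ = 2π × 0.0862 = 31°
tan(βl) = 0.602
Z_in = Z_0·(Z_L + jZ_0·tanβl)/(Z_0 + jZ_L·tanβl) = 61 − j73.9 Ω
Γ_s = (Z_in − Z_s)/(Z_in + Z_s) = (11 − j73.9)/(111 − j73.9), |Γ_s| = 0.56
VSWR = (1 + |Γ_s|)/(1 − |Γ_s|)

VSWR ≈ 3.55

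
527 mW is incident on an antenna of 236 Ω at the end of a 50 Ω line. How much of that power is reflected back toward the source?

P_reflected ≈ 223 mW

Γ = (236 − 50)/(236 + 50) = 0.65
|Γ|² = 0.423
P_refl = |Γ|²·P_inc = 223 mW, P_del = (1 − |Γ|²)·P_inc = 304 mW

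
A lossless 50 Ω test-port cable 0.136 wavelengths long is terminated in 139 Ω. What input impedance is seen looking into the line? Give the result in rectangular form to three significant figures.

βl = 2π × 0.136 = 49°
tan(βl) = tan(49°) = 1.15
Z_in = Z_0·(Z_L + jZ_0·tanβl)/(Z_0 + jZ_L·tanβl)
     = 50·(139 + j57.4)/(50 + j160)

Z_in ≈ 28.8 − j34.5 Ω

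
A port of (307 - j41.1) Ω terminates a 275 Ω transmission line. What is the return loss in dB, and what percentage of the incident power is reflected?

Γ = (32 − j41.1)/(582 − j41.1), |Γ| = 0.0893
RL = −20·log₁₀(0.0893) = 21 dB
P_refl/P_inc = |Γ|² = 0.00797

RL ≈ 21 dB; 0.797% of incident power reflected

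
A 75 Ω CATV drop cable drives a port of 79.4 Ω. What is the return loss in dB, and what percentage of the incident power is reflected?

Γ = (79.4 − 75)/(79.4 + 75) = 0.0285
RL = −20·log₁₀(0.0285) = 30.9 dB
P_refl/P_inc = |Γ|² = 0.000812

RL ≈ 30.9 dB; 0.0812% of incident power reflected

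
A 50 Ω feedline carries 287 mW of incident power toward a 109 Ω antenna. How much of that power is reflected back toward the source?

P_reflected ≈ 39.5 mW

Γ = (109 − 50)/(109 + 50) = 0.371
|Γ|² = 0.138
P_refl = |Γ|²·P_inc = 39.5 mW, P_del = (1 − |Γ|²)·P_inc = 247 mW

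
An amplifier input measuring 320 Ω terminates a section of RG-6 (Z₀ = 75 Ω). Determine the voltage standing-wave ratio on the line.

Γ = (320 − 75)/(320 + 75) = 0.62
VSWR = (1 + 0.62)/(1 − 0.62)

VSWR ≈ 4.27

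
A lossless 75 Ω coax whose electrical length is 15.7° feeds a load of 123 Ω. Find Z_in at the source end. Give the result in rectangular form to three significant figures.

Z_in ≈ 109 − j29.4 Ω

tan(βl) = tan(15.7°) = 0.281
Z_in = Z_0·(Z_L + jZ_0·tanβl)/(Z_0 + jZ_L·tanβl)
     = 75·(123 + j21.1)/(75 + j34.6)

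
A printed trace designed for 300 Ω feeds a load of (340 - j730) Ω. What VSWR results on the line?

Γ = (Z_L − Z_0)/(Z_L + Z_0) = (40 − j730)/(640 − j730)
|Γ| = 731/971 = 0.753
VSWR = (1 + |Γ|)/(1 − |Γ|) = 1.75/0.247

VSWR ≈ 7.1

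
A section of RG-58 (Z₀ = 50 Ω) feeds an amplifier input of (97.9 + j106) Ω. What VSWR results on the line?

Γ = (Z_L − Z_0)/(Z_L + Z_0) = (47.9 + j106)/(147.9 + j106)
|Γ| = 116/182 = 0.639
VSWR = (1 + |Γ|)/(1 − |Γ|) = 1.64/0.361

VSWR ≈ 4.54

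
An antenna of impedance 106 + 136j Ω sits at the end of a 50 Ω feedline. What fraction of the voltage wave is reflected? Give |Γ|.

Γ = (Z_L − Z_0)/(Z_L + Z_0) = (56 + j136)/(156 + j136)
|Γ| = 147/207

|Γ| ≈ 0.711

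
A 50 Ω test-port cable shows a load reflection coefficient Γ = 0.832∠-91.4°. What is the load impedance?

Z_L = Z_0·(1 + Γ)/(1 − Γ) = 50·(0.98 − j0.832)/(1.02 + j0.832)

Z_L ≈ 8.88 − j48 Ω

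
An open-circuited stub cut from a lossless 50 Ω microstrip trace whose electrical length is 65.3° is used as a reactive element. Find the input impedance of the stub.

Z_in ≈ −j23 Ω

tan(βl) = 2.17
For an open-circuited stub, Z_in = −jZ_0·cot(βl) = −jZ_0/tan(βl)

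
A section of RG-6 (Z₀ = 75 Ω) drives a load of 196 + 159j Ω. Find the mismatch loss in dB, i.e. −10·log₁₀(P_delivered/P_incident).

mismatch loss ≈ 2.25 dB

Γ = (121 + j159)/(271 + j159), |Γ| = 0.636
|Γ|² = 0.404, so P_del/P_inc = 1 − |Γ|² = 0.596
ML = −10·log₁₀(1 − |Γ|²)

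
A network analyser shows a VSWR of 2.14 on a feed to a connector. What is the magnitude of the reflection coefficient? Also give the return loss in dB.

|Γ| = (S − 1)/(S + 1) = (2.14 − 1)/(2.14 + 1) = 1.14/3.14
RL = −20·log₁₀|Γ| = −20·log₁₀(0.363)

|Γ| ≈ 0.363; return loss ≈ 8.8 dB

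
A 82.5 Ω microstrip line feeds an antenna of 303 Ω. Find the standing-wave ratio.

For a purely resistive load, VSWR = R_L/Z_0 or Z_0/R_L (whichever > 1) = 303/82.5

VSWR ≈ 3.67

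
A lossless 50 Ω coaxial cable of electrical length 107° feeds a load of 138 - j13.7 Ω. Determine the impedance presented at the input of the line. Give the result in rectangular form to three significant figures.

Z_in ≈ 19.8 + j15.1 Ω

tan(βl) = tan(107°) = -3.27
Z_in = Z_0·(Z_L + jZ_0·tanβl)/(Z_0 + jZ_L·tanβl)
     = 50·(138 − j177)/(5.19 − j451)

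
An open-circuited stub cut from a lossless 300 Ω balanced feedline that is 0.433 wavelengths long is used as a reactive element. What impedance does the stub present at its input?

βl = 2π × 0.433 = 156°
tan(βl) = -0.448
For an open-circuited stub, Z_in = −jZ_0·cot(βl) = −jZ_0/tan(βl)

Z_in ≈ +j670 Ω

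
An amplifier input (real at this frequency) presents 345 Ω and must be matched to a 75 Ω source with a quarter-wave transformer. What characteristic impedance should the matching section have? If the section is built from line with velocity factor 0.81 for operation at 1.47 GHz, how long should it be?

Z_qwt ≈ 161 Ω; length ≈ 4.13 cm

Z_qwt = √(Z_0·R_L) = √(75 × 345) = √25880
λ = 0.81·c/f = 0.165 m, so l = λ/4 = 0.0413 m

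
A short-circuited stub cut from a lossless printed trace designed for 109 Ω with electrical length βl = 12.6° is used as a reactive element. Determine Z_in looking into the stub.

tan(βl) = 0.224
For a short-circuited stub, Z_in = jZ_0·tan(βl)

Z_in ≈ +j24.4 Ω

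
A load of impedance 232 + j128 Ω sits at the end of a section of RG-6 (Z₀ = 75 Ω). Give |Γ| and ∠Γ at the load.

Γ ≈ 0.609 ∠ 16.6°

Γ = (Z_L − Z_0)/(Z_L + Z_0) = (157 + j128)/(307 + j128)
|Γ| = 203/333 = 0.609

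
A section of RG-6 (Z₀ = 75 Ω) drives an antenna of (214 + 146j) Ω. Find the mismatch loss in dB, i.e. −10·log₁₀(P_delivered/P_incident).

mismatch loss ≈ 2.13 dB

Γ = (139 + j146)/(289 + j146), |Γ| = 0.623
|Γ|² = 0.388, so P_del/P_inc = 1 − |Γ|² = 0.612
ML = −10·log₁₀(1 − |Γ|²)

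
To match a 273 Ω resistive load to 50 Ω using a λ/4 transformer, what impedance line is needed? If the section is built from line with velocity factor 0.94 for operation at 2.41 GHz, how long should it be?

Z_qwt = √(Z_0·R_L) = √(50 × 273) = √13650
λ = 0.94·c/f = 0.117 m, so l = λ/4 = 0.0293 m

Z_qwt ≈ 117 Ω; length ≈ 2.93 cm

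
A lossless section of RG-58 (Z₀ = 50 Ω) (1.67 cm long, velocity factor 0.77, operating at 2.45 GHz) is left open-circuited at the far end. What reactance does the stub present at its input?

X_in ≈ -24.6 Ω (capacitive)

λ = v/f = 0.77·c / 2.45 GHz = 0.0943 m
βl = 2π·l/λ = 2π × 0.177 = 63.8°
tan(βl) = 2.03
For an open-circuited stub, Z_in = −jZ_0·cot(βl) = −jZ_0/tan(βl)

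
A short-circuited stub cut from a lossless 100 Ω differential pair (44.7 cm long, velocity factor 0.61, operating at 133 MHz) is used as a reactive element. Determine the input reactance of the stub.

X_in ≈ -197 Ω (capacitive)

λ = v/f = 0.61·c / 133 MHz = 1.38 m
βl = 2π·l/λ = 2π × 0.325 = 117°
tan(βl) = -1.97
For a short-circuited stub, Z_in = jZ_0·tan(βl)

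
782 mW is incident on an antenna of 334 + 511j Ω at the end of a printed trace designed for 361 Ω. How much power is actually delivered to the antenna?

P_delivered ≈ 507 mW

|Γ| = |(-27 + j511)/(695 + j511)| = 0.593
|Γ|² = 0.352
P_refl = |Γ|²·P_inc = 275 mW, P_del = (1 − |Γ|²)·P_inc = 507 mW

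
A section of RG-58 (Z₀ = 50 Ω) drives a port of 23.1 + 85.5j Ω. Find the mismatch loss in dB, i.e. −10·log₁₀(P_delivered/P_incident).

Γ = (-26.9 + j85.5)/(73.1 + j85.5), |Γ| = 0.797
|Γ|² = 0.635, so P_del/P_inc = 1 − |Γ|² = 0.365
ML = −10·log₁₀(1 − |Γ|²)

mismatch loss ≈ 4.38 dB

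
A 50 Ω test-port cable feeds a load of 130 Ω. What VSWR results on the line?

For a purely resistive load, VSWR = R_L/Z_0 or Z_0/R_L (whichever > 1) = 130/50

VSWR ≈ 2.6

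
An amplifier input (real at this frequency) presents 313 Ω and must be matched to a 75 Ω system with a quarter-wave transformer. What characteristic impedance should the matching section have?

Z_qwt ≈ 153 Ω

Z_qwt = √(Z_0·R_L) = √(75 × 313) = √23480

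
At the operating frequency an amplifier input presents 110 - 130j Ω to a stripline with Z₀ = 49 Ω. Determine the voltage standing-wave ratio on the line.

Γ = (Z_L − Z_0)/(Z_L + Z_0) = (61 − j130)/(159 − j130)
|Γ| = 144/205 = 0.699
VSWR = (1 + |Γ|)/(1 − |Γ|) = 1.7/0.301

VSWR ≈ 5.65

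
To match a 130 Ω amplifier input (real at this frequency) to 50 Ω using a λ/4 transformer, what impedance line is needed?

Z_qwt ≈ 80.6 Ω

Z_qwt = √(Z_0·R_L) = √(50 × 130) = √6500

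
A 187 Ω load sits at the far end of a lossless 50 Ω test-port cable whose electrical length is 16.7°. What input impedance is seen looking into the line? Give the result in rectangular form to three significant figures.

Z_in ≈ 90.2 − j86.2 Ω

tan(βl) = tan(16.7°) = 0.3
Z_in = Z_0·(Z_L + jZ_0·tanβl)/(Z_0 + jZ_L·tanβl)
     = 50·(187 + j15)/(50 + j56.1)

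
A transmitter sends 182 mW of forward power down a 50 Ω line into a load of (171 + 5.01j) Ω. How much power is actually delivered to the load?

P_delivered ≈ 127 mW

|Γ| = |(121 + j5.01)/(221 + j5.01)| = 0.548
|Γ|² = 0.3
P_refl = |Γ|²·P_inc = 54.6 mW, P_del = (1 − |Γ|²)·P_inc = 127 mW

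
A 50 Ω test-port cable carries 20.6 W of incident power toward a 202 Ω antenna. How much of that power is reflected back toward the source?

P_reflected ≈ 7.49 W

Γ = (202 − 50)/(202 + 50) = 0.603
|Γ|² = 0.364
P_refl = |Γ|²·P_inc = 7.49 W, P_del = (1 − |Γ|²)·P_inc = 13.1 W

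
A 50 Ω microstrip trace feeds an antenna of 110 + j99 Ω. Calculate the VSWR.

Γ = (Z_L − Z_0)/(Z_L + Z_0) = (60 + j99)/(160 + j99)
|Γ| = 116/188 = 0.615
VSWR = (1 + |Γ|)/(1 − |Γ|) = 1.62/0.385

VSWR ≈ 4.2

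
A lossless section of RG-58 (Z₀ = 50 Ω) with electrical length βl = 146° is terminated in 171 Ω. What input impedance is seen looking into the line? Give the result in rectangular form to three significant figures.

Z_in ≈ 39.4 + j57.1 Ω

tan(βl) = tan(146°) = -0.675
Z_in = Z_0·(Z_L + jZ_0·tanβl)/(Z_0 + jZ_L·tanβl)
     = 50·(171 − j33.7)/(50 − j115)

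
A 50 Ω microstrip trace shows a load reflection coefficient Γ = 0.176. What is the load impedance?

Z_L ≈ 71.4 Ω

Z_L = Z_0·(1 + Γ)/(1 − Γ) = 50·(1.18)/(0.824)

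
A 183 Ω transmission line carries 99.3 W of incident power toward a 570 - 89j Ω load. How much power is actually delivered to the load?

P_delivered ≈ 72.1 W

|Γ| = |(387 − j89)/(753 − j89)| = 0.524
|Γ|² = 0.274
P_refl = |Γ|²·P_inc = 27.2 W, P_del = (1 − |Γ|²)·P_inc = 72.1 W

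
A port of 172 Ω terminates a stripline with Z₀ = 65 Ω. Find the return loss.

RL ≈ 6.91 dB

Γ = (172 − 65)/(172 + 65) = 0.451
RL = −20·log₁₀|Γ| = −20·log₁₀(0.451)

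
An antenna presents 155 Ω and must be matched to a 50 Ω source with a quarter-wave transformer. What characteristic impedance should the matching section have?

Z_qwt ≈ 88 Ω

Z_qwt = √(Z_0·R_L) = √(50 × 155) = √7750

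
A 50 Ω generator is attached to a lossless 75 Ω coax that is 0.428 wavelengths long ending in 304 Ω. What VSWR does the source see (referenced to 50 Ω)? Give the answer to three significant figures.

VSWR ≈ 5.46

βl = 2π × 0.428 = 154°
tan(βl) = -0.486
Z_in = Z_0·(Z_L + jZ_0·tanβl)/(Z_0 + jZ_L·tanβl) = 77 + j115 Ω
Γ_s = (Z_in − Z_s)/(Z_in + Z_s) = (27 + j115)/(127 + j115), |Γ_s| = 0.69
VSWR = (1 + |Γ_s|)/(1 − |Γ_s|)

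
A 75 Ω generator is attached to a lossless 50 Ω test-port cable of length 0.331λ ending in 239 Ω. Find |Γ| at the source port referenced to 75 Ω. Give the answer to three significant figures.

βl = 2π × 0.331 = 119°
tan(βl) = -1.79
Z_in = Z_0·(Z_L + jZ_0·tanβl)/(Z_0 + jZ_L·tanβl) = 13.5 + j26.3 Ω
Γ_s = (Z_in − Z_s)/(Z_in + Z_s) = (-61.5 + j26.3)/(88.5 + j26.3), |Γ_s| = 0.724

|Γ| ≈ 0.724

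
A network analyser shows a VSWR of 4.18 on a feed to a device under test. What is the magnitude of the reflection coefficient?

|Γ| = (S − 1)/(S + 1) = (4.18 − 1)/(4.18 + 1) = 3.18/5.18

|Γ| ≈ 0.614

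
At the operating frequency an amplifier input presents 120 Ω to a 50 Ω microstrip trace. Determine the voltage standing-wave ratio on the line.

VSWR ≈ 2.4

Γ = (120 − 50)/(120 + 50) = 0.412
VSWR = (1 + 0.412)/(1 − 0.412)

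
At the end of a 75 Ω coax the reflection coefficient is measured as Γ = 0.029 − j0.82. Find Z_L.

Z_L = Z_0·(1 + Γ)/(1 − Γ) = 75·(1.03 − j0.82)/(0.971 + j0.82)

Z_L ≈ 15.2 − j76.1 Ω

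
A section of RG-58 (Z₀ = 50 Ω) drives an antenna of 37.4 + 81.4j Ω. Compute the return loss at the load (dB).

RL ≈ 3.23 dB

Γ = (-12.6 + j81.4)/(87.4 + j81.4), |Γ| = 0.69
RL = −20·log₁₀|Γ| = −20·log₁₀(0.69)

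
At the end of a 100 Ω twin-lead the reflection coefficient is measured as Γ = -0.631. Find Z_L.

Z_L ≈ 22.6 Ω

Z_L = Z_0·(1 + Γ)/(1 − Γ) = 100·(0.369)/(1.63)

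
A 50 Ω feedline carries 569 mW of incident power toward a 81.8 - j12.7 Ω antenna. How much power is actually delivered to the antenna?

P_delivered ≈ 531 mW

|Γ| = |(31.8 − j12.7)/(131.8 − j12.7)| = 0.259
|Γ|² = 0.0669
P_refl = |Γ|²·P_inc = 38.1 mW, P_del = (1 − |Γ|²)·P_inc = 531 mW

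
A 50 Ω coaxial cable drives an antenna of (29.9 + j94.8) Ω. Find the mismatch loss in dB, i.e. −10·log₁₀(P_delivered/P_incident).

Γ = (-20.1 + j94.8)/(79.9 + j94.8), |Γ| = 0.782
|Γ|² = 0.611, so P_del/P_inc = 1 − |Γ|² = 0.389
ML = −10·log₁₀(1 − |Γ|²)

mismatch loss ≈ 4.1 dB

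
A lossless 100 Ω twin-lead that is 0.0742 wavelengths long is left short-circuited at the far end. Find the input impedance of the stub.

βl = 2π × 0.0742 = 26.7°
tan(βl) = 0.503
For a short-circuited stub, Z_in = jZ_0·tan(βl)

Z_in ≈ +j50.3 Ω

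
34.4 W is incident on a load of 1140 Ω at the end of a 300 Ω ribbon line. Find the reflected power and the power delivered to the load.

Γ = (1140 − 300)/(1140 + 300) = 0.583
|Γ|² = 0.34
P_refl = |Γ|²·P_inc = 11.7 W, P_del = (1 − |Γ|²)·P_inc = 22.7 W

P_reflected ≈ 11.7 W; P_delivered ≈ 22.7 W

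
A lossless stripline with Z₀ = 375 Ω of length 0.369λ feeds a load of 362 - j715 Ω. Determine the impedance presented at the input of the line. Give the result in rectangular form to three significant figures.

βl = 2π × 0.369 = 133°
tan(βl) = tan(133°) = -1.08
Z_in = Z_0·(Z_L + jZ_0·tanβl)/(Z_0 + jZ_L·tanβl)
     = 375·(362 − j1120)/(-396 − j390)

Z_in ≈ 356 + j709 Ω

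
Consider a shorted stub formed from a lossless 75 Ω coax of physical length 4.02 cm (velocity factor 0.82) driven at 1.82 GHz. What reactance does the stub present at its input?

λ = v/f = 0.82·c / 1.82 GHz = 0.135 m
βl = 2π·l/λ = 2π × 0.297 = 107°
tan(βl) = -3.26
For a shorted stub, Z_in = jZ_0·tan(βl)

X_in ≈ -244 Ω (capacitive)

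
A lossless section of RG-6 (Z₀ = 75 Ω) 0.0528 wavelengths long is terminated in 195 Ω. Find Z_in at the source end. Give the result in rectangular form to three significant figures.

Z_in ≈ 121 − j82.6 Ω

βl = 2π × 0.0528 = 19°
tan(βl) = tan(19°) = 0.344
Z_in = Z_0·(Z_L + jZ_0·tanβl)/(Z_0 + jZ_L·tanβl)
     = 75·(195 + j25.8)/(75 + j67.2)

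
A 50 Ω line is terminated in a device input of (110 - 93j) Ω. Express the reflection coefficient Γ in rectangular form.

Γ ≈ 0.533 − j0.272

Γ = (Z_L − Z_0)/(Z_L + Z_0) = (60 − j93)/(160 − j93)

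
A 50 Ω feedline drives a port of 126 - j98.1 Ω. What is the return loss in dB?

Γ = (76 − j98.1)/(176 − j98.1), |Γ| = 0.616
RL = −20·log₁₀|Γ| = −20·log₁₀(0.616)

RL ≈ 4.21 dB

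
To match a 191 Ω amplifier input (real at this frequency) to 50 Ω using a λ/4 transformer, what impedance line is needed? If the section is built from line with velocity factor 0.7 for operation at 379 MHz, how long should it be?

Z_qwt ≈ 97.7 Ω; length ≈ 13.9 cm

Z_qwt = √(Z_0·R_L) = √(50 × 191) = √9550
λ = 0.7·c/f = 0.554 m, so l = λ/4 = 0.139 m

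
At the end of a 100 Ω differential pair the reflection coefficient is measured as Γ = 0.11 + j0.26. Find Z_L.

Z_L ≈ 107 + j60.5 Ω

Z_L = Z_0·(1 + Γ)/(1 − Γ) = 100·(1.11 + j0.26)/(0.89 − j0.26)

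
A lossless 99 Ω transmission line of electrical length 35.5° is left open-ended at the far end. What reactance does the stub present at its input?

X_in ≈ -139 Ω (capacitive)

tan(βl) = 0.713
For an open-ended stub, Z_in = −jZ_0·cot(βl) = −jZ_0/tan(βl)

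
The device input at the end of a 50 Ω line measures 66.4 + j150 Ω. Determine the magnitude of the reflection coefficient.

|Γ| ≈ 0.795

Γ = (Z_L − Z_0)/(Z_L + Z_0) = (16.4 + j150)/(116.4 + j150)
|Γ| = 151/190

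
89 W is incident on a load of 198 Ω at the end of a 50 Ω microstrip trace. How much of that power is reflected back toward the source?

Γ = (198 − 50)/(198 + 50) = 0.597
|Γ|² = 0.356
P_refl = |Γ|²·P_inc = 31.7 W, P_del = (1 − |Γ|²)·P_inc = 57.3 W

P_reflected ≈ 31.7 W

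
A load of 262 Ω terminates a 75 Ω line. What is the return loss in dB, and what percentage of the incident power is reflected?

RL ≈ 5.12 dB; 30.8% of incident power reflected

Γ = (262 − 75)/(262 + 75) = 0.555
RL = −20·log₁₀(0.555) = 5.12 dB
P_refl/P_inc = |Γ|² = 0.308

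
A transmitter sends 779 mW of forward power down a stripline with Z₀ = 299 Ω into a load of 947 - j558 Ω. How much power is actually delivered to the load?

P_delivered ≈ 473 mW

|Γ| = |(648 − j558)/(1246 − j558)| = 0.626
|Γ|² = 0.392
P_refl = |Γ|²·P_inc = 306 mW, P_del = (1 − |Γ|²)·P_inc = 473 mW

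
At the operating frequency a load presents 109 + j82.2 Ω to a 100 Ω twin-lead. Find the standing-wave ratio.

Γ = (Z_L − Z_0)/(Z_L + Z_0) = (9 + j82.2)/(209 + j82.2)
|Γ| = 82.7/225 = 0.368
VSWR = (1 + |Γ|)/(1 − |Γ|) = 1.37/0.632

VSWR ≈ 2.17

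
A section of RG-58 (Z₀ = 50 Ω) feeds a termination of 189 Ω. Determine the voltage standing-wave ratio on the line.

For a purely resistive load, VSWR = R_L/Z_0 or Z_0/R_L (whichever > 1) = 189/50

VSWR ≈ 3.78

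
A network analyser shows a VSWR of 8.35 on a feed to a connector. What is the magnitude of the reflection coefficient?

|Γ| = (S − 1)/(S + 1) = (8.35 − 1)/(8.35 + 1) = 7.35/9.35

|Γ| ≈ 0.786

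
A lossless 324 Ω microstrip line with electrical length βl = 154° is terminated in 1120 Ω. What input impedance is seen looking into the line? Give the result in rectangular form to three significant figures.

tan(βl) = tan(154°) = -0.488
Z_in = Z_0·(Z_L + jZ_0·tanβl)/(Z_0 + jZ_L·tanβl)
     = 324·(1120 − j158)/(324 − j546)

Z_in ≈ 361 + j450 Ω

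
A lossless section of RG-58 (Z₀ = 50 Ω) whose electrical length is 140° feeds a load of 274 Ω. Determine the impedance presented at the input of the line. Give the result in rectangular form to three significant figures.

tan(βl) = tan(140°) = -0.839
Z_in = Z_0·(Z_L + jZ_0·tanβl)/(Z_0 + jZ_L·tanβl)
     = 50·(274 − j42)/(50 − j230)

Z_in ≈ 21.1 + j55 Ω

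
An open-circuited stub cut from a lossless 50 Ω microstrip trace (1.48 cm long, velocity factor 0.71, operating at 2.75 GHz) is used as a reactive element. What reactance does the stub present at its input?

λ = v/f = 0.71·c / 2.75 GHz = 0.0775 m
βl = 2π·l/λ = 2π × 0.191 = 68.8°
tan(βl) = 2.58
For an open-circuited stub, Z_in = −jZ_0·cot(βl) = −jZ_0/tan(βl)

X_in ≈ -19.4 Ω (capacitive)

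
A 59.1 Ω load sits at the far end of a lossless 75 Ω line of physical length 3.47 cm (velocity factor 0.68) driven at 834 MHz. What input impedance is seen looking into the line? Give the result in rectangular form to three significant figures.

Z_in ≈ 76.7 + j18 Ω

λ = v/f = 0.68·c / 834 MHz = 0.245 m
βl = 2π·l/λ = 2π × 0.142 = 51.1°
tan(βl) = tan(51.1°) = 1.24
Z_in = Z_0·(Z_L + jZ_0·tanβl)/(Z_0 + jZ_L·tanβl)
     = 75·(59.1 + j92.8)/(75 + j73.2)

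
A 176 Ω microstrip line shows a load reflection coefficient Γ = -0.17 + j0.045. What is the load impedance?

Z_L ≈ 124 + j11.6 Ω

Z_L = Z_0·(1 + Γ)/(1 − Γ) = 176·(0.83 + j0.045)/(1.17 − j0.045)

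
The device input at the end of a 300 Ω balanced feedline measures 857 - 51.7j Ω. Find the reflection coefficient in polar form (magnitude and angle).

Γ = (Z_L − Z_0)/(Z_L + Z_0) = (557 − j51.7)/(1157 − j51.7)
|Γ| = 559/1160 = 0.483

Γ ≈ 0.483 ∠ -2.74°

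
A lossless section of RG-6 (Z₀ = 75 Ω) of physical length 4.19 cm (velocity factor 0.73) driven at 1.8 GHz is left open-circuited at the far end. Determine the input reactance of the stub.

λ = v/f = 0.73·c / 1.8 GHz = 0.122 m
βl = 2π·l/λ = 2π × 0.344 = 124°
tan(βl) = -1.48
For an open-circuited stub, Z_in = −jZ_0·cot(βl) = −jZ_0/tan(βl)

X_in ≈ 50.5 Ω (inductive)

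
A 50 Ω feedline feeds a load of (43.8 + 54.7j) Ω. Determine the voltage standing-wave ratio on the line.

VSWR ≈ 3.06

Γ = (Z_L − Z_0)/(Z_L + Z_0) = (-6.2 + j54.7)/(93.8 + j54.7)
|Γ| = 55.1/109 = 0.507
VSWR = (1 + |Γ|)/(1 − |Γ|) = 1.51/0.493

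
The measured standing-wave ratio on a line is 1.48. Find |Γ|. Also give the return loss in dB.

|Γ| ≈ 0.194; return loss ≈ 14.3 dB

|Γ| = (S − 1)/(S + 1) = (1.48 − 1)/(1.48 + 1) = 0.48/2.48
RL = −20·log₁₀|Γ| = −20·log₁₀(0.194)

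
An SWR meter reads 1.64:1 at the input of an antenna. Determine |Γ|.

|Γ| = (S − 1)/(S + 1) = (1.64 − 1)/(1.64 + 1) = 0.64/2.64

|Γ| ≈ 0.242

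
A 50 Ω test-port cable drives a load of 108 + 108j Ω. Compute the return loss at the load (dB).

Γ = (58 + j108)/(158 + j108), |Γ| = 0.641
RL = −20·log₁₀|Γ| = −20·log₁₀(0.641)

RL ≈ 3.87 dB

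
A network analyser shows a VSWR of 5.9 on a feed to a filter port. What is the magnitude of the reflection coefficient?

|Γ| = (S − 1)/(S + 1) = (5.9 − 1)/(5.9 + 1) = 4.9/6.9

|Γ| ≈ 0.71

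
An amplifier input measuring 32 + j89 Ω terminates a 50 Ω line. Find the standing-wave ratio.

VSWR ≈ 7.01

Γ = (Z_L − Z_0)/(Z_L + Z_0) = (-18 + j89)/(82 + j89)
|Γ| = 90.8/121 = 0.75
VSWR = (1 + |Γ|)/(1 − |Γ|) = 1.75/0.25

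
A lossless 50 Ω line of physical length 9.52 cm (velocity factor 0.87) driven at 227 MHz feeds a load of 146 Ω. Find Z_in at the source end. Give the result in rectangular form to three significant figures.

λ = v/f = 0.87·c / 227 MHz = 1.15 m
βl = 2π·l/λ = 2π × 0.0828 = 29.8°
tan(βl) = tan(29.8°) = 0.573
Z_in = Z_0·(Z_L + jZ_0·tanβl)/(Z_0 + jZ_L·tanβl)
     = 50·(146 + j28.6)/(50 + j83.6)

Z_in ≈ 51.1 − j56.8 Ω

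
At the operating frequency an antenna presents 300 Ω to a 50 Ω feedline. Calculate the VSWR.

Γ = (300 − 50)/(300 + 50) = 0.714
VSWR = (1 + 0.714)/(1 − 0.714)

VSWR ≈ 6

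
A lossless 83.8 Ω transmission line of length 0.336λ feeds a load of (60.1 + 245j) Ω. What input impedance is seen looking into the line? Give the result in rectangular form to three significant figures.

Z_in ≈ 6.32 + j19.2 Ω

βl = 2π × 0.336 = 121°
tan(βl) = tan(121°) = -1.67
Z_in = Z_0·(Z_L + jZ_0·tanβl)/(Z_0 + jZ_L·tanβl)
     = 83.8·(60.1 + j105)/(492 − j100)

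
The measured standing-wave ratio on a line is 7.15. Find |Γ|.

|Γ| ≈ 0.755

|Γ| = (S − 1)/(S + 1) = (7.15 − 1)/(7.15 + 1) = 6.15/8.15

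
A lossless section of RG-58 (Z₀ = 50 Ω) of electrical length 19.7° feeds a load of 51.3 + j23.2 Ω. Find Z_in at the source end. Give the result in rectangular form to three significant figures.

Z_in ≈ 69.7 + j18.6 Ω

tan(βl) = tan(19.7°) = 0.358
Z_in = Z_0·(Z_L + jZ_0·tanβl)/(Z_0 + jZ_L·tanβl)
     = 50·(51.3 + j41.1)/(41.7 + j18.4)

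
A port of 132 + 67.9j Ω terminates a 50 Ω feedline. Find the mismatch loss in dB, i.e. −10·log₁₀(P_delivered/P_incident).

Γ = (82 + j67.9)/(182 + j67.9), |Γ| = 0.548
|Γ|² = 0.3, so P_del/P_inc = 1 − |Γ|² = 0.7
ML = −10·log₁₀(1 − |Γ|²)

mismatch loss ≈ 1.55 dB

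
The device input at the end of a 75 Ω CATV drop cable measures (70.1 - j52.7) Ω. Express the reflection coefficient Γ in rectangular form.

Γ = (Z_L − Z_0)/(Z_L + Z_0) = (-4.9 − j52.7)/(145.1 − j52.7)

Γ ≈ 0.0867 − j0.332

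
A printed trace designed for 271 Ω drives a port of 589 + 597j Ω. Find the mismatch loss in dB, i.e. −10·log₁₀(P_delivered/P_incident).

Γ = (318 + j597)/(860 + j597), |Γ| = 0.646
|Γ|² = 0.417, so P_del/P_inc = 1 − |Γ|² = 0.583
ML = −10·log₁₀(1 − |Γ|²)

mismatch loss ≈ 2.35 dB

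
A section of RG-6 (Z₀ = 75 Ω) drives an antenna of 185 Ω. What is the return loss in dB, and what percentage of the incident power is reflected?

RL ≈ 7.47 dB; 17.9% of incident power reflected

Γ = (185 − 75)/(185 + 75) = 0.423
RL = −20·log₁₀(0.423) = 7.47 dB
P_refl/P_inc = |Γ|² = 0.179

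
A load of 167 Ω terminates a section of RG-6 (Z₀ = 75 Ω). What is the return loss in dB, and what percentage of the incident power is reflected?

RL ≈ 8.4 dB; 14.5% of incident power reflected

Γ = (167 − 75)/(167 + 75) = 0.38
RL = −20·log₁₀(0.38) = 8.4 dB
P_refl/P_inc = |Γ|² = 0.145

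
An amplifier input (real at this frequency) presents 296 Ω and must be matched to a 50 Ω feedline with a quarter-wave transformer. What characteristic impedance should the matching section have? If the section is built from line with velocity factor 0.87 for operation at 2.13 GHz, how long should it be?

Z_qwt = √(Z_0·R_L) = √(50 × 296) = √14800
λ = 0.87·c/f = 0.123 m, so l = λ/4 = 0.0306 m

Z_qwt ≈ 122 Ω; length ≈ 3.06 cm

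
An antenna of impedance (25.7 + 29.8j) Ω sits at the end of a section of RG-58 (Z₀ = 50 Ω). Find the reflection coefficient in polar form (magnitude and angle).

Γ ≈ 0.473 ∠ 108°

Γ = (Z_L − Z_0)/(Z_L + Z_0) = (-24.3 + j29.8)/(75.7 + j29.8)
|Γ| = 38.5/81.4 = 0.473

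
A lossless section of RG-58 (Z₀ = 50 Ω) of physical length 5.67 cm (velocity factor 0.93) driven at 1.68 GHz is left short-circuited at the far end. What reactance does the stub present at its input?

X_in ≈ -77.3 Ω (capacitive)

λ = v/f = 0.93·c / 1.68 GHz = 0.166 m
βl = 2π·l/λ = 2π × 0.341 = 123°
tan(βl) = -1.55
For a short-circuited stub, Z_in = jZ_0·tan(βl)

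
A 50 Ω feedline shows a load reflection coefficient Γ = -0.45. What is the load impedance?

Z_L ≈ 19 Ω

Z_L = Z_0·(1 + Γ)/(1 − Γ) = 50·(0.55)/(1.45)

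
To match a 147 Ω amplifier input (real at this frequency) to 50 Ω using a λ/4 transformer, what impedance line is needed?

Z_qwt ≈ 85.7 Ω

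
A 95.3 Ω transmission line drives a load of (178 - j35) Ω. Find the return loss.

Γ = (82.7 − j35)/(273.3 − j35), |Γ| = 0.326
RL = −20·log₁₀|Γ| = −20·log₁₀(0.326)

RL ≈ 9.74 dB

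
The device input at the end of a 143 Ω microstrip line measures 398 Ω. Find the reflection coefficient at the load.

Γ = (Z_L − Z_0)/(Z_L + Z_0) = (398 − 143)/(398 + 143) = 255/541

Γ = 0.471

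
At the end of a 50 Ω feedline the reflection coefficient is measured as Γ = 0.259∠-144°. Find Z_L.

Z_L ≈ 31.4 − j10.2 Ω

Z_L = Z_0·(1 + Γ)/(1 − Γ) = 50·(0.79 − j0.152)/(1.21 + j0.152)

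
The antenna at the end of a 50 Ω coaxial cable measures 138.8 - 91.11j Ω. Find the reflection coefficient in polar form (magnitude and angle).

Γ ≈ 0.607 ∠ -20°

Γ = (Z_L − Z_0)/(Z_L + Z_0) = (88.8 − j91.11)/(188.8 − j91.11)
|Γ| = 127/210 = 0.607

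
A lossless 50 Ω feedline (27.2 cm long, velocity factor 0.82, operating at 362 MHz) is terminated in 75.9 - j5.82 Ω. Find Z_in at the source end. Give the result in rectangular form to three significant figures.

λ = v/f = 0.82·c / 362 MHz = 0.68 m
βl = 2π·l/λ = 2π × 0.4 = 144°
tan(βl) = tan(144°) = -0.724
Z_in = Z_0·(Z_L + jZ_0·tanβl)/(Z_0 + jZ_L·tanβl)
     = 50·(75.9 − j42)/(45.8 − j55)

Z_in ≈ 56.5 + j22 Ω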